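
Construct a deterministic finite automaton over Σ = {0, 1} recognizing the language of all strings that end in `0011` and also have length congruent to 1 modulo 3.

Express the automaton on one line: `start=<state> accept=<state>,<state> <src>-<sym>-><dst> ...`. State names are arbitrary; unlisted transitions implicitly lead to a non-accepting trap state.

Build one automaton per condition and run them in lockstep. The first has 5 states tracking how much of the suffix `0011` has currently been matched; the second has 3 states tracking the input length modulo 3. A product state is a pair (one from each), accepting exactly when both do.
15 states suffice.
          0    1  
>  q0     q1   q2 
   q1     q3   q4 
   q2     q5   q4 
   q3     q6   q7 
   q4     q8   q0 
   q5     q6   q0 
   q6     q9  q10 
   q7     q1  q11 
   q8     q9   q2 
   q9     q3  q12 
   q10    q5  q13 
 * q11    q5   q4 
   q12    q8  q14 
   q13    q8   q0 
   q14    q1   q2 
(> = start, * = accepting)

start=q0 accept=q11 q0-0->q1 q0-1->q2 q1-0->q3 q1-1->q4 q2-0->q5 q2-1->q4 q3-0->q6 q3-1->q7 q4-0->q8 q4-1->q0 q5-0->q6 q5-1->q0 q6-0->q9 q6-1->q10 q7-0->q1 q7-1->q11 q8-0->q9 q8-1->q2 q9-0->q3 q9-1->q12 q10-0->q5 q10-1->q13 q11-0->q5 q11-1->q4 q12-0->q8 q12-1->q14 q13-0->q8 q13-1->q0 q14-0->q1 q14-1->q2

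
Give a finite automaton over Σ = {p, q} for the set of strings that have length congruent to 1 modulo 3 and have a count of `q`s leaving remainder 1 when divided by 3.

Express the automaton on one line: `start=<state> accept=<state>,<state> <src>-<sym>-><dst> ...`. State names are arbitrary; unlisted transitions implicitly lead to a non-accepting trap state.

Build one automaton per condition and run them in lockstep. One (3 states) tracks the input length modulo 3; the other (3 states) tracks the count of `q`s modulo 3. Each combined state is a pair, one component from each; accept when both components accept.
With 9 states:
       p  q 
>  A   B  C 
   B   D  E 
 * C   E  F 
   D   A  G 
   E   G  H 
   F   H  A 
   G   C  I 
   H   I  B 
   I   F  D 
(> = start, * = accepting)

start=A accept=C A-p->B A-q->C B-p->D B-q->E C-p->E C-q->F D-p->A D-q->G E-p->G E-q->H F-p->H F-q->A G-p->C G-q->I H-p->I H-q->B I-p->F I-q->D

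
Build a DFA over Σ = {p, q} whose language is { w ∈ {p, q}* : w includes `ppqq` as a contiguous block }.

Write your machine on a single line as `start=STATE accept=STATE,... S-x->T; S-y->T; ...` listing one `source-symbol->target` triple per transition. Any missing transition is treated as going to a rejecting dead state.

start=A; accept=E; A-p->B; A-q->A; B-p->C; B-q->A; C-p->C; C-q->D; D-p->B; D-q->E; E-p->E; E-q->E

States A..D record the length of the longest prefix of `ppqq` that matches the current input suffix. Reaching E means `ppqq` has been seen, and we stay there forever. Accept from E.
       p  q 
>  A   B  A 
   B   C  A 
   C   C  D 
   D   B  E 
 * E   E  E 
(> = start, * = accepting)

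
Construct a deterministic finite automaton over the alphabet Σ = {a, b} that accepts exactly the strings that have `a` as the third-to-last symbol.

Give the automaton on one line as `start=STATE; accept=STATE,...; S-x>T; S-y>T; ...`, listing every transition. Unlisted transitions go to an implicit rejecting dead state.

A DFA must remember the last 3 symbols (since which symbol is third-to-last isn't known until the input ends). Use one state per possible window of the last ≤3 symbols; accept from those whose window starts with `a`.
A 15-state machine:
          a    b  
>  q0     q1   q2 
   q1     q3   q4 
   q2     q5   q6 
   q3     q7   q8 
   q4     q9  q10 
   q5    q11  q12 
   q6    q13  q14 
 * q7     q7   q8 
 * q8     q9  q10 
 * q9    q11  q12 
 * q10   q13  q14 
   q11    q7   q8 
   q12    q9  q10 
   q13   q11  q12 
   q14   q13  q14 
(> = start, * = accepting)

start=q0; accept=q7,q8,q9,q10; q0-a>q1; q0-b>q2; q1-a>q3; q1-b>q4; q2-a>q5; q2-b>q6; q3-a>q7; q3-b>q8; q4-a>q9; q4-b>q10; q5-a>q11; q5-b>q12; q6-a>q13; q6-b>q14; q7-a>q7; q7-b>q8; q8-a>q9; q8-b>q10; q9-a>q11; q9-b>q12; q10-a>q13; q10-b>q14; q11-a>q7; q11-b>q8; q12-a>q9; q12-b>q10; q13-a>q11; q13-b>q12; q14-a>q13; q14-b>q14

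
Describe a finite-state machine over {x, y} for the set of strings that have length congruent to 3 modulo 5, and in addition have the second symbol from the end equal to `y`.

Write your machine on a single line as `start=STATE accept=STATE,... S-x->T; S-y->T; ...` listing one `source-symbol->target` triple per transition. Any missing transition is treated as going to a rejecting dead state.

Build one automaton per condition and run them in lockstep. The first has 5 states tracking the input length modulo 5; the second has 7 states tracking the last 2 symbols read. A product state is a pair (one from each), accepting exactly when both do. Minimizing collapses redundant product states.
        x   y  
>  s0   s1  s1 
   s1   s2  s3 
   s2   s4  s4 
   s3   s5  s5 
   s4   s6  s6 
 * s5   s6  s6 
   s6   s0  s0 
(> = start, * = accepting)

start=s0; accept=s5; s0-x->s1; s0-y->s1; s1-x->s2; s1-y->s3; s2-x->s4; s2-y->s4; s3-x->s5; s3-y->s5; s4-x->s6; s4-y->s6; s5-x->s6; s5-y->s6; s6-x->s0; s6-y->s0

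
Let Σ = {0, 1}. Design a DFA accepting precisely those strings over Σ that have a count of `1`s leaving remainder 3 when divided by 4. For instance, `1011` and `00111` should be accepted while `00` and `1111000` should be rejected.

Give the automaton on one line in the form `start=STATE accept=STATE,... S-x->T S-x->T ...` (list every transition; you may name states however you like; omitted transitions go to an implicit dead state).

start=A accept=D A-0->A A-1->B B-0->B B-1->C C-0->C C-1->D D-0->D D-1->A

The only thing that matters is how many `1`s have appeared, reduced mod 4. Use one state per residue: A for 0, …, D for 3. Reading `1` moves to the next residue; anything else stays put. D is accepting.
With 4 states:
       0  1 
>  A   A  B 
   B   B  C 
   C   C  D 
 * D   D  A 
(> = start, * = accepting)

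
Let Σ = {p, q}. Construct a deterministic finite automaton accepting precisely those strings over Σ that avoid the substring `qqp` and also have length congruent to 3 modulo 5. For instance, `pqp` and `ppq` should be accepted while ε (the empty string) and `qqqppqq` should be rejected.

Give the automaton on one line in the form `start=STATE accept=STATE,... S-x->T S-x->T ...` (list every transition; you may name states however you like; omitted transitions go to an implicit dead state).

start=S0 accept=S6,S7,S8 S0-p->S1 S0-q->S2 S1-p->S3 S1-q->S4 S2-p->S3 S2-q->S5 S3-p->S6 S3-q->S7 S4-p->S6 S4-q->S8 S5-p->S9 S5-q->S8 S6-p->S10 S6-q->S11 S7-p->S10 S7-q->S12 S8-p->S9 S8-q->S12 S9-p->S9 S9-q->S9 S10-p->S0 S10-q->S13 S11-p->S0 S11-q->S14 S12-p->S9 S12-q->S14 S13-p->S1 S13-q->S15 S14-p->S9 S14-q->S15 S15-p->S9 S15-q->S5

Run two small machines in parallel and take their product. The first has 4 states tracking partial matches of the forbidden pattern `qqp`; the second has 5 states tracking the input length modulo 5. A product state is a pair (one from each), accepting exactly when both do. Equivalent product states are then merged.
          p    q  
>  S0     S1   S2 
   S1     S3   S4 
   S2     S3   S5 
   S3     S6   S7 
   S4     S6   S8 
   S5     S9   S8 
 * S6    S10  S11 
 * S7    S10  S12 
 * S8     S9  S12 
   S9     S9   S9 
   S10    S0  S13 
   S11    S0  S14 
   S12    S9  S14 
   S13    S1  S15 
   S14    S9  S15 
   S15    S9   S5 
(> = start, * = accepting)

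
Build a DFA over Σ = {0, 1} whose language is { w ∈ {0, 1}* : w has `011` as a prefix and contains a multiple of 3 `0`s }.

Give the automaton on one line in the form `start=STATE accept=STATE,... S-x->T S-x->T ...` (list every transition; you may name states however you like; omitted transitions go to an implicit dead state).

start=q0 accept=q8 q0-0->q1 q0-1->q2 q1-0->q3 q1-1->q4 q2-0->q5 q2-1->q2 q3-0->q2 q3-1->q3 q4-0->q3 q4-1->q6 q5-0->q3 q5-1->q5 q6-0->q7 q6-1->q6 q7-0->q8 q7-1->q7 q8-0->q6 q8-1->q8

Run two small machines in parallel and take their product. The first has 5 states tracking whether the input so far still matches the prefix `011`; the second has 3 states tracking the count of `0`s modulo 3. A product state is a pair (one from each), accepting exactly when both do.
9 states suffice.
        0   1  
>  q0   q1  q2 
   q1   q3  q4 
   q2   q5  q2 
   q3   q2  q3 
   q4   q3  q6 
   q5   q3  q5 
   q6   q7  q6 
   q7   q8  q7 
 * q8   q6  q8 
(> = start, * = accepting)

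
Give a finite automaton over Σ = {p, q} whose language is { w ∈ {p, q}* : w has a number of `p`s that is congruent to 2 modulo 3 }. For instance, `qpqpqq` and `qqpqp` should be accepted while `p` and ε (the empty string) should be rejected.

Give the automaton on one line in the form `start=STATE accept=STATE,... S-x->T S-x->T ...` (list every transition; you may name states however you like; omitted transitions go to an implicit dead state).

Keep the running count of `p`s modulo 3: each `p` advances along the cycle A → B → C → A while other symbols loop. Accept at C.
With 3 states:
       p  q 
>  A   B  A 
   B   C  B 
 * C   A  C 
(> = start, * = accepting)

start=A accept=C A-p->B A-q->A B-p->C B-q->B C-p->A C-q->C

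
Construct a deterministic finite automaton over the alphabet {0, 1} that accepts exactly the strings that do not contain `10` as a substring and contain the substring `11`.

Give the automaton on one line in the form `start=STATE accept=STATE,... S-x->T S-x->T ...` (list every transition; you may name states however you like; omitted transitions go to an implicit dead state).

Run two small machines in parallel and take their product. The first has 3 states tracking partial matches of the forbidden pattern `10`; the second has 3 states tracking whether and how much of `11` has been seen. A product state is a pair (one from each), accepting exactly when both do.
A 6-state machine:
        0   1  
>  s0   s0  s1 
   s1   s2  s3 
   s2   s2  s4 
 * s3   s5  s3 
   s4   s2  s5 
   s5   s5  s5 
(> = start, * = accepting)

start=s0 accept=s3 s0-0->s0 s0-1->s1 s1-0->s2 s1-1->s3 s2-0->s2 s2-1->s4 s3-0->s5 s3-1->s3 s4-0->s2 s4-1->s5 s5-0->s5 s5-1->s5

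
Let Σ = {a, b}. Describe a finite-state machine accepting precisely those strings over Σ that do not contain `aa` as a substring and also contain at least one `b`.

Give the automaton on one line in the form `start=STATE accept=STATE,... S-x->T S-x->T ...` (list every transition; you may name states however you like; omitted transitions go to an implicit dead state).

Run two small machines in parallel and take their product. The first has 3 states tracking partial matches of the forbidden pattern `aa`; the second has 3 states tracking the count of `b`s, saturating at 2. A product state is a pair (one from each), accepting exactly when both do. Equivalent product states are then merged.
A 5-state machine:
        a   b  
>  S0   S1  S2 
   S1   S3  S2 
 * S2   S4  S2 
   S3   S3  S3 
 * S4   S3  S2 
(> = start, * = accepting)

start=S0 accept=S2,S4 S0-a->S1 S0-b->S2 S1-a->S3 S1-b->S2 S2-a->S4 S2-b->S2 S3-a->S3 S3-b->S3 S4-a->S3 S4-b->S2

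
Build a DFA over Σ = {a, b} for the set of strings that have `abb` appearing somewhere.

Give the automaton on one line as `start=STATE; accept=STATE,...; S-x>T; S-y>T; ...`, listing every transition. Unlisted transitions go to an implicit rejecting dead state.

start=q0; accept=q3; q0-a>q1; q0-b>q0; q1-a>q1; q1-b>q2; q2-a>q1; q2-b>q3; q3-a>q3; q3-b>q3

Track how much of `abb` has been matched so far: state q0 is no progress, q3 is the absorbing accept state reached once `abb` has occurred. Intermediate states record partial matches; on a mismatch, fall back to the longest reusable overlap.
        a   b  
>  q0   q1  q0 
   q1   q1  q2 
   q2   q1  q3 
 * q3   q3  q3 
(> = start, * = accepting)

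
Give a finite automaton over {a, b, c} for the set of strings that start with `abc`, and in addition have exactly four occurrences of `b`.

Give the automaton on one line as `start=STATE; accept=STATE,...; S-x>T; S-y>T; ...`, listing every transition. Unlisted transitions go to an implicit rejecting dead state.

Run two small machines in parallel and take their product. One (5 states) tracks whether the input so far still matches the prefix `abc`; the other (6 states) tracks the count of `b`s, saturating at 5. Each combined state is a pair, one component from each; accept when both components accept.
14 states suffice.
          a    b    c  
>  S0     S1   S2   S3 
   S1     S3   S4   S3 
   S2     S2   S5   S2 
   S3     S3   S2   S3 
   S4     S2   S5   S6 
   S5     S5   S7   S5 
   S6     S6   S8   S6 
   S7     S7   S9   S7 
   S8     S8  S10   S8 
   S9     S9  S11   S9 
   S10   S10  S12  S10 
   S11   S11  S11  S11 
 * S12   S12  S13  S12 
   S13   S13  S13  S13 
(> = start, * = accepting)

start=S0; accept=S12; S0-a>S1; S0-b>S2; S0-c>S3; S1-a>S3; S1-b>S4; S1-c>S3; S2-a>S2; S2-b>S5; S2-c>S2; S3-a>S3; S3-b>S2; S3-c>S3; S4-a>S2; S4-b>S5; S4-c>S6; S5-a>S5; S5-b>S7; S5-c>S5; S6-a>S6; S6-b>S8; S6-c>S6; S7-a>S7; S7-b>S9; S7-c>S7; S8-a>S8; S8-b>S10; S8-c>S8; S9-a>S9; S9-b>S11; S9-c>S9; S10-a>S10; S10-b>S12; S10-c>S10; S11-a>S11; S11-b>S11; S11-c>S11; S12-a>S12; S12-b>S13; S12-c>S12; S13-a>S13; S13-b>S13; S13-c>S13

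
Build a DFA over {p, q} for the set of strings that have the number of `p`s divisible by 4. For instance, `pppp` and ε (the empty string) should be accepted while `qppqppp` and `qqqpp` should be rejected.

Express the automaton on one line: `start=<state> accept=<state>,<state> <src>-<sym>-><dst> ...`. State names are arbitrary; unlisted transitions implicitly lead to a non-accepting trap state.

Keep the running count of `p`s modulo 4: each `p` advances along the cycle A → B → C → D → A while other symbols loop. Accept at A.
4 states suffice.
       p  q 
>* A   B  A 
   B   C  B 
   C   D  C 
   D   A  D 
(> = start, * = accepting)

start=A accept=A A-p->B A-q->A B-p->C B-q->B C-p->D C-q->C D-p->A D-q->D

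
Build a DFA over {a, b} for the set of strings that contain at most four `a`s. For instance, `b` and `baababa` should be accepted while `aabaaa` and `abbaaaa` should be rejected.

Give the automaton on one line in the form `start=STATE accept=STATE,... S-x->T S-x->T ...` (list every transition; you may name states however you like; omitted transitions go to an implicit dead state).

Only the number of `a`s matters, and only up to 5. Make a chain s0 → s1 → s2 → s3 → s4 → s5 advanced by each `a` (with s5 absorbing); every other symbol self-loops. The accepting set is {s0, s1, s2, s3, s4}.
6 states suffice.
        a   b  
>* s0   s1  s0 
 * s1   s2  s1 
 * s2   s3  s2 
 * s3   s4  s3 
 * s4   s5  s4 
   s5   s5  s5 
(> = start, * = accepting)

start=s0 accept=s0,s1,s2,s3,s4 s0-a->s1 s0-b->s0 s1-a->s2 s1-b->s1 s2-a->s3 s2-b->s2 s3-a->s4 s3-b->s3 s4-a->s5 s4-b->s4 s5-a->s5 s5-b->s5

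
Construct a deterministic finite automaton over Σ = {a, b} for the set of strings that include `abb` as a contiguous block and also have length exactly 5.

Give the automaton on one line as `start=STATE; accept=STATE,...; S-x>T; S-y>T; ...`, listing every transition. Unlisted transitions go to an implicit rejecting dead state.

start=q0; accept=q12; q0-a>q1; q0-b>q2; q1-a>q3; q1-b>q4; q2-a>q3; q2-b>q5; q3-a>q6; q3-b>q7; q4-a>q6; q4-b>q8; q5-a>q6; q5-b>q9; q6-a>q9; q6-b>q10; q7-a>q9; q7-b>q11; q8-a>q11; q8-b>q11; q9-a>q9; q9-b>q9; q10-a>q9; q10-b>q12; q11-a>q12; q11-b>q12; q12-a>q9; q12-b>q9

Run two small machines in parallel and take their product. The first has 4 states tracking whether and how much of `abb` has been seen; the second has 7 states tracking the input length, saturating at 6. A product state is a pair (one from each), accepting exactly when both do. After merging equivalent states the machine shrinks.
          a    b  
>  q0     q1   q2 
   q1     q3   q4 
   q2     q3   q5 
   q3     q6   q7 
   q4     q6   q8 
   q5     q6   q9 
   q6     q9  q10 
   q7     q9  q11 
   q8    q11  q11 
   q9     q9   q9 
   q10    q9  q12 
   q11   q12  q12 
 * q12    q9   q9 
(> = start, * = accepting)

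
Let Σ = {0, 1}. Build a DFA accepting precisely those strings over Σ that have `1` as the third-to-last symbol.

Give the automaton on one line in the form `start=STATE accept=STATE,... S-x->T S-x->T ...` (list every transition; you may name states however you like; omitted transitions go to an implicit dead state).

start=q0 accept=q11,q12,q13,q14 q0-0->q1 q0-1->q2 q1-0->q3 q1-1->q4 q2-0->q5 q2-1->q6 q3-0->q7 q3-1->q8 q4-0->q9 q4-1->q10 q5-0->q11 q5-1->q12 q6-0->q13 q6-1->q14 q7-0->q7 q7-1->q8 q8-0->q9 q8-1->q10 q9-0->q11 q9-1->q12 q10-0->q13 q10-1->q14 q11-0->q7 q11-1->q8 q12-0->q9 q12-1->q10 q13-0->q11 q13-1->q12 q14-0->q13 q14-1->q14

A DFA must remember the last 3 symbols (since which symbol is third-to-last isn't known until the input ends). Use one state per possible window of the last ≤3 symbols; accept from those whose window starts with `1`.
With 15 states:
          0    1  
>  q0     q1   q2 
   q1     q3   q4 
   q2     q5   q6 
   q3     q7   q8 
   q4     q9  q10 
   q5    q11  q12 
   q6    q13  q14 
   q7     q7   q8 
   q8     q9  q10 
   q9    q11  q12 
   q10   q13  q14 
 * q11    q7   q8 
 * q12    q9  q10 
 * q13   q11  q12 
 * q14   q13  q14 
(> = start, * = accepting)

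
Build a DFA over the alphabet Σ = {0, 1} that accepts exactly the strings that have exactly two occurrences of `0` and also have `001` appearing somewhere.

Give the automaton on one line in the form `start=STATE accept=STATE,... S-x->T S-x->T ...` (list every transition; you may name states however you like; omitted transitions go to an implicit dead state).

start=q0 accept=q5 q0-0->q1 q0-1->q0 q1-0->q2 q1-1->q3 q2-0->q4 q2-1->q5 q3-0->q6 q3-1->q3 q4-0->q4 q4-1->q7 q5-0->q7 q5-1->q5 q6-0->q4 q6-1->q8 q7-0->q7 q7-1->q7 q8-0->q9 q8-1->q8 q9-0->q4 q9-1->q10 q10-0->q9 q10-1->q10

Run two small machines in parallel and take their product. One (4 states) tracks the count of `0`s, saturating at 3; the other (4 states) tracks whether and how much of `001` has been seen. Each combined state is a pair, one component from each; accept when both components accept.
With 11 states:
          0    1  
>  q0     q1   q0 
   q1     q2   q3 
   q2     q4   q5 
   q3     q6   q3 
   q4     q4   q7 
 * q5     q7   q5 
   q6     q4   q8 
   q7     q7   q7 
   q8     q9   q8 
   q9     q4  q10 
   q10    q9  q10 
(> = start, * = accepting)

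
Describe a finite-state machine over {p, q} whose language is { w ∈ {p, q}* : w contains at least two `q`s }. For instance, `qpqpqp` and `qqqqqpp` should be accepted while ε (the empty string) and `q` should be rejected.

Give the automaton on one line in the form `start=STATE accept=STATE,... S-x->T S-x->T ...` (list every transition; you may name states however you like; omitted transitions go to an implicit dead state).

start=A accept=C,D A-p->A A-q->B B-p->B B-q->C C-p->C C-q->D D-p->D D-q->D

Only the number of `q`s matters, and only up to 3. Make a chain A → B → C → D advanced by each `q` (with D absorbing); every other symbol self-loops. The accepting set is {C, D}.
With 4 states:
       p  q 
>  A   A  B 
   B   B  C 
 * C   C  D 
 * D   D  D 
(> = start, * = accepting)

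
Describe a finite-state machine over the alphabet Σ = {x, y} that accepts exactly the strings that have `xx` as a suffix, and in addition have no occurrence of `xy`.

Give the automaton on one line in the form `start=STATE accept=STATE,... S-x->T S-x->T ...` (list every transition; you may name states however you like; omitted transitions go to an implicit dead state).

start=s0 accept=s2 s0-x->s1 s0-y->s0 s1-x->s2 s1-y->s3 s2-x->s2 s2-y->s3 s3-x->s3 s3-y->s3

Handle the two conditions separately and then intersect. The first has 3 states tracking how much of the suffix `xx` has currently been matched; the second has 3 states tracking partial matches of the forbidden pattern `xy`. A product state is a pair (one from each), accepting exactly when both do. Equivalent product states are then merged.
With 4 states:
        x   y  
>  s0   s1  s0 
   s1   s2  s3 
 * s2   s2  s3 
   s3   s3  s3 
(> = start, * = accepting)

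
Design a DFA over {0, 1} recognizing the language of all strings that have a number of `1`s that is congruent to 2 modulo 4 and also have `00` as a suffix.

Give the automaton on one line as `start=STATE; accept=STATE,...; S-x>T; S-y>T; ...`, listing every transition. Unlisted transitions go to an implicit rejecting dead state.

Handle the two conditions separately and then intersect. One (4 states) tracks the count of `1`s modulo 4; the other (3 states) tracks how much of the suffix `00` has currently been matched. Each combined state is a pair, one component from each; accept when both components accept.
With 12 states:
          0    1  
>  S0     S1   S2 
   S1     S3   S2 
   S2     S4   S5 
   S3     S3   S2 
   S4     S6   S5 
   S5     S7   S8 
   S6     S6   S5 
   S7     S9   S8 
   S8    S10   S0 
 * S9     S9   S8 
   S10   S11   S0 
   S11   S11   S0 
(> = start, * = accepting)

start=S0; accept=S9; S0-0>S1; S0-1>S2; S1-0>S3; S1-1>S2; S2-0>S4; S2-1>S5; S3-0>S3; S3-1>S2; S4-0>S6; S4-1>S5; S5-0>S7; S5-1>S8; S6-0>S6; S6-1>S5; S7-0>S9; S7-1>S8; S8-0>S10; S8-1>S0; S9-0>S9; S9-1>S8; S10-0>S11; S10-1>S0; S11-0>S11; S11-1>S0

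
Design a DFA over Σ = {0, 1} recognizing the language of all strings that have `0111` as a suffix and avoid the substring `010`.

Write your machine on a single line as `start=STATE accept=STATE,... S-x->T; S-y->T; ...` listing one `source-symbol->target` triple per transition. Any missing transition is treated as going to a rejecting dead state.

start=s0; accept=s6; s0-0->s1; s0-1->s0; s1-0->s1; s1-1->s2; s2-0->s3; s2-1->s4; s3-0->s3; s3-1->s5; s4-0->s1; s4-1->s6; s5-0->s3; s5-1->s7; s6-0->s1; s6-1->s0; s7-0->s3; s7-1->s8; s8-0->s3; s8-1->s9; s9-0->s3; s9-1->s9

Run two small machines in parallel and take their product. One (5 states) tracks how much of the suffix `0111` has currently been matched; the other (4 states) tracks partial matches of the forbidden pattern `010`. Each combined state is a pair, one component from each; accept when both components accept.
10 states suffice.
        0   1  
>  s0   s1  s0 
   s1   s1  s2 
   s2   s3  s4 
   s3   s3  s5 
   s4   s1  s6 
   s5   s3  s7 
 * s6   s1  s0 
   s7   s3  s8 
   s8   s3  s9 
   s9   s3  s9 
(> = start, * = accepting)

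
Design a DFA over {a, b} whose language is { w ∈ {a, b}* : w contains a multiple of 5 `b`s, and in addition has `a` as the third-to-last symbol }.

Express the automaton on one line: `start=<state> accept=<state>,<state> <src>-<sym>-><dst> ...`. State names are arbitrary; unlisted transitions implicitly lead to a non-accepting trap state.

Build one automaton per condition and run them in lockstep. The first has 5 states tracking the count of `b`s modulo 5; the second has 15 states tracking the last 3 symbols read. A product state is a pair (one from each), accepting exactly when both do. Equivalent product states are then merged.
          a    b  
>  q0     q1   q2 
   q1     q3   q2 
   q2     q2   q4 
   q3     q5   q2 
   q4     q4   q6 
 * q5     q5   q2 
   q6     q7   q8 
   q7     q7   q9 
   q8    q10   q0 
   q9    q10  q11 
   q10   q12  q13 
 * q11    q1   q2 
   q12   q12  q14 
   q13   q15   q2 
 * q14   q15   q2 
 * q15    q3   q2 
(> = start, * = accepting)

start=q0 accept=q5,q11,q14,q15 q0-a->q1 q0-b->q2 q1-a->q3 q1-b->q2 q2-a->q2 q2-b->q4 q3-a->q5 q3-b->q2 q4-a->q4 q4-b->q6 q5-a->q5 q5-b->q2 q6-a->q7 q6-b->q8 q7-a->q7 q7-b->q9 q8-a->q10 q8-b->q0 q9-a->q10 q9-b->q11 q10-a->q12 q10-b->q13 q11-a->q1 q11-b->q2 q12-a->q12 q12-b->q14 q13-a->q15 q13-b->q2 q14-a->q15 q14-b->q2 q15-a->q3 q15-b->q2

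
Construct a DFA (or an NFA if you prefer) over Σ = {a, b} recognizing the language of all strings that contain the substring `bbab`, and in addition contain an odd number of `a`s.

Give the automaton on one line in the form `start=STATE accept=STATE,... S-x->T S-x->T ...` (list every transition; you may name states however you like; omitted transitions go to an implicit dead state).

start=S0 accept=S8 S0-a->S1 S0-b->S2 S1-a->S0 S1-b->S3 S2-a->S1 S2-b->S4 S3-a->S0 S3-b->S5 S4-a->S6 S4-b->S4 S5-a->S7 S5-b->S5 S6-a->S0 S6-b->S8 S7-a->S1 S7-b->S9 S8-a->S9 S8-b->S8 S9-a->S8 S9-b->S9

Run two small machines in parallel and take their product. One (5 states) tracks whether and how much of `bbab` has been seen; the other (2 states) tracks the count of `a`s modulo 2. Each combined state is a pair, one component from each; accept when both components accept.
A 10-state machine:
        a   b  
>  S0   S1  S2 
   S1   S0  S3 
   S2   S1  S4 
   S3   S0  S5 
   S4   S6  S4 
   S5   S7  S5 
   S6   S0  S8 
   S7   S1  S9 
 * S8   S9  S8 
   S9   S8  S9 
(> = start, * = accepting)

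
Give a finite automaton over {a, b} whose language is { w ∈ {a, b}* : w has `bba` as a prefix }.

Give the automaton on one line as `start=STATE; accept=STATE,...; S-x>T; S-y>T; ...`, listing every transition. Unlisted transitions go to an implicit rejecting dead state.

Check the first 3 symbols one by one: s0 through s2 record how many have matched `bba` so far; any wrong symbol goes to the dead state s4. After all 3 match we enter the accepting sink s3.
        a   b  
>  s0   s4  s1 
   s1   s4  s2 
   s2   s3  s4 
 * s3   s3  s3 
   s4   s4  s4 
(> = start, * = accepting)

start=s0; accept=s3; s0-a>s4; s0-b>s1; s1-a>s4; s1-b>s2; s2-a>s3; s2-b>s4; s3-a>s3; s3-b>s3; s4-a>s4; s4-b>s4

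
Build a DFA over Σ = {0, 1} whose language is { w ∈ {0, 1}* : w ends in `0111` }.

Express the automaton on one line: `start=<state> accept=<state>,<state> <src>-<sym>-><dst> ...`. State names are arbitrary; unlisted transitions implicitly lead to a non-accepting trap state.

start=q0 accept=q4 q0-0->q1 q0-1->q0 q1-0->q1 q1-1->q2 q2-0->q1 q2-1->q3 q3-0->q1 q3-1->q4 q4-0->q1 q4-1->q0

Remember how much of `0111` the current input suffix matches. State q0 means no match yet; q1 means the last symbol is `0`; q2 means the last 2 symbols are `01`; q3 means the last 3 symbols are `011`; q4 means the last 4 symbols are `0111`. Only q4 accepts. On a mismatch, fall back to the longest proper suffix that is still a prefix of `0111`.
        0   1  
>  q0   q1  q0 
   q1   q1  q2 
   q2   q1  q3 
   q3   q1  q4 
 * q4   q1  q0 
(> = start, * = accepting)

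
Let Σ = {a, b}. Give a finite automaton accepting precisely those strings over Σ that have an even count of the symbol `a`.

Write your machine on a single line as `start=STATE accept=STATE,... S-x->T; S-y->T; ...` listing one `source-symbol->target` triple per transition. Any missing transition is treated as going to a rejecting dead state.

The only thing that matters is how many `a`s have appeared, reduced mod 2. Use one state per residue: q0 for 0, …, q1 for 1. Reading `a` moves to the next residue; anything else stays put. q0 is accepting.
        a   b  
>* q0   q1  q0 
   q1   q0  q1 
(> = start, * = accepting)

start=q0; accept=q0; q0-a->q1; q0-b->q0; q1-a->q0; q1-b->q1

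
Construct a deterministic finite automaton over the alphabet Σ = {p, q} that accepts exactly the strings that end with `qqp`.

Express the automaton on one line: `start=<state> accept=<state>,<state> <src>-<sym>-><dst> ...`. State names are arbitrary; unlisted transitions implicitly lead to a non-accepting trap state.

Let each state record the length of the longest suffix of the input read so far that is also a prefix of `qqp`. s1 means the last symbol is `q`; s2 means the last 2 symbols are `qq`; s3 means the last 3 symbols are `qqp`. Accept only at s3, where the string currently ends in `qqp`.
        p   q  
>  s0   s0  s1 
   s1   s0  s2 
   s2   s3  s2 
 * s3   s0  s1 
(> = start, * = accepting)

start=s0 accept=s3 s0-p->s0 s0-q->s1 s1-p->s0 s1-q->s2 s2-p->s3 s2-q->s2 s3-p->s0 s3-q->s1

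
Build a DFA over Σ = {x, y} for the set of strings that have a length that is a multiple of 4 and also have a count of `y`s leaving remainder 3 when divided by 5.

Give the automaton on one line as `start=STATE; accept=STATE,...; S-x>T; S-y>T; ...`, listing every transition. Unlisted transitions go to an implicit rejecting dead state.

Handle the two conditions separately and then intersect. The first has 4 states tracking the input length modulo 4; the second has 5 states tracking the count of `y`s modulo 5. A product state is a pair (one from each), accepting exactly when both do.
          x    y  
>  q0     q1   q2 
   q1     q3   q4 
   q2     q4   q5 
   q3     q6   q7 
   q4     q7   q8 
   q5     q8   q9 
   q6     q0  q10 
   q7    q10  q11 
   q8    q11  q12 
   q9    q12  q13 
   q10    q2  q14 
   q11   q14  q15 
 * q12   q15  q16 
   q13   q16   q1 
   q14    q5  q17 
   q15   q17  q18 
   q16   q18   q3 
   q17    q9  q19 
   q18   q19   q6 
   q19   q13   q0 
(> = start, * = accepting)

start=q0; accept=q12; q0-x>q1; q0-y>q2; q1-x>q3; q1-y>q4; q2-x>q4; q2-y>q5; q3-x>q6; q3-y>q7; q4-x>q7; q4-y>q8; q5-x>q8; q5-y>q9; q6-x>q0; q6-y>q10; q7-x>q10; q7-y>q11; q8-x>q11; q8-y>q12; q9-x>q12; q9-y>q13; q10-x>q2; q10-y>q14; q11-x>q14; q11-y>q15; q12-x>q15; q12-y>q16; q13-x>q16; q13-y>q1; q14-x>q5; q14-y>q17; q15-x>q17; q15-y>q18; q16-x>q18; q16-y>q3; q17-x>q9; q17-y>q19; q18-x>q19; q18-y>q6; q19-x>q13; q19-y>q0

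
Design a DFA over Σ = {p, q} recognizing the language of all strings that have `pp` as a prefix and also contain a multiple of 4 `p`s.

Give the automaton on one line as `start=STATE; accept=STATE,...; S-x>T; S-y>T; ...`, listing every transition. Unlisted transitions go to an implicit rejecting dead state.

start=S0; accept=S7; S0-p>S1; S0-q>S2; S1-p>S3; S1-q>S4; S2-p>S4; S2-q>S2; S3-p>S5; S3-q>S3; S4-p>S6; S4-q>S4; S5-p>S7; S5-q>S5; S6-p>S8; S6-q>S6; S7-p>S9; S7-q>S7; S8-p>S2; S8-q>S8; S9-p>S3; S9-q>S9

Run two small machines in parallel and take their product. The first has 4 states tracking whether the input so far still matches the prefix `pp`; the second has 4 states tracking the count of `p`s modulo 4. A product state is a pair (one from each), accepting exactly when both do.
        p   q  
>  S0   S1  S2 
   S1   S3  S4 
   S2   S4  S2 
   S3   S5  S3 
   S4   S6  S4 
   S5   S7  S5 
   S6   S8  S6 
 * S7   S9  S7 
   S8   S2  S8 
   S9   S3  S9 
(> = start, * = accepting)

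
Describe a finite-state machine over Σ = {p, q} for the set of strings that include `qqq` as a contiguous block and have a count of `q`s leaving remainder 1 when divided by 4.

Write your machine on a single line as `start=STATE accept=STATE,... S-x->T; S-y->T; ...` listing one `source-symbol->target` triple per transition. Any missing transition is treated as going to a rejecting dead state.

Build one automaton per condition and run them in lockstep. One (4 states) tracks whether and how much of `qqq` has been seen; the other (4 states) tracks the count of `q`s modulo 4. Each combined state is a pair, one component from each; accept when both components accept.
A 16-state machine:
          p    q  
>  s0     s0   s1 
   s1     s2   s3 
   s2     s2   s4 
   s3     s5   s6 
   s4     s5   s7 
   s5     s5   s8 
   s6     s6   s9 
   s7    s10   s9 
   s8    s10  s11 
   s9     s9  s12 
   s10   s10  s13 
   s11    s0  s12 
 * s12   s12  s14 
   s13    s0  s15 
   s14   s14   s6 
   s15    s2  s14 
(> = start, * = accepting)

start=s0; accept=s12; s0-p->s0; s0-q->s1; s1-p->s2; s1-q->s3; s2-p->s2; s2-q->s4; s3-p->s5; s3-q->s6; s4-p->s5; s4-q->s7; s5-p->s5; s5-q->s8; s6-p->s6; s6-q->s9; s7-p->s10; s7-q->s9; s8-p->s10; s8-q->s11; s9-p->s9; s9-q->s12; s10-p->s10; s10-q->s13; s11-p->s0; s11-q->s12; s12-p->s12; s12-q->s14; s13-p->s0; s13-q->s15; s14-p->s14; s14-q->s6; s15-p->s2; s15-q->s14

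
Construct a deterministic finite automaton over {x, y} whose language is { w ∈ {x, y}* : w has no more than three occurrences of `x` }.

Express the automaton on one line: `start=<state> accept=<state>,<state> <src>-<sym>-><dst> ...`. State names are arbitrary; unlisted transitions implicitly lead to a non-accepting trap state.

Count `x`s, saturating at 4: states q0 through q3 mean 0 through 3 `x`s seen; q4 means more than 3. Each `x` increments (capped at q4); other symbols loop. Accept from {q0, q1, q2, q3}.
5 states suffice.
        x   y  
>* q0   q1  q0 
 * q1   q2  q1 
 * q2   q3  q2 
 * q3   q4  q3 
   q4   q4  q4 
(> = start, * = accepting)

start=q0 accept=q0,q1,q2,q3 q0-x->q1 q0-y->q0 q1-x->q2 q1-y->q1 q2-x->q3 q2-y->q2 q3-x->q4 q3-y->q3 q4-x->q4 q4-y->q4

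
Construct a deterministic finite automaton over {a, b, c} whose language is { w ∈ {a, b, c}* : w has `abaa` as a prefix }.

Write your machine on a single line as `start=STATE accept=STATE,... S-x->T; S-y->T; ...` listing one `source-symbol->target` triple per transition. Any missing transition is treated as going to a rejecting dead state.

start=S0; accept=S4; S0-a->S1; S0-b->S5; S0-c->S5; S1-a->S5; S1-b->S2; S1-c->S5; S2-a->S3; S2-b->S5; S2-c->S5; S3-a->S4; S3-b->S5; S3-c->S5; S4-a->S4; S4-b->S4; S4-c->S4; S5-a->S5; S5-b->S5; S5-c->S5

Check the first 4 symbols one by one: S0 through S3 record how many have matched `abaa` so far; any wrong symbol goes to the dead state S5. After all 4 match we enter the accepting sink S4.
        a   b   c  
>  S0   S1  S5  S5 
   S1   S5  S2  S5 
   S2   S3  S5  S5 
   S3   S4  S5  S5 
 * S4   S4  S4  S4 
   S5   S5  S5  S5 
(> = start, * = accepting)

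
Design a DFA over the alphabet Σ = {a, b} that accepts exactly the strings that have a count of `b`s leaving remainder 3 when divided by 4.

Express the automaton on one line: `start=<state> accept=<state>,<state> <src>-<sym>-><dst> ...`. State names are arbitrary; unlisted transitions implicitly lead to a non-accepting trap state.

Keep the running count of `b`s modulo 4: each `b` advances along the cycle q0 → q1 → q2 → q3 → q0 while other symbols loop. Accept at q3.
A 4-state machine:
        a   b  
>  q0   q0  q1 
   q1   q1  q2 
   q2   q2  q3 
 * q3   q3  q0 
(> = start, * = accepting)

start=q0 accept=q3 q0-a->q0 q0-b->q1 q1-a->q1 q1-b->q2 q2-a->q2 q2-b->q3 q3-a->q3 q3-b->q0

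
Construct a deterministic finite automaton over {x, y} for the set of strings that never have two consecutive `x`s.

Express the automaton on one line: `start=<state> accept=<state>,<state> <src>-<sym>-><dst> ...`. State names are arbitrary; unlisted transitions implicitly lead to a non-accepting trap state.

start=s0 accept=s0,s1 s0-x->s1 s0-y->s0 s1-x->s2 s1-y->s0 s2-x->s2 s2-y->s2

This is the complement of 'contains `xx`'. Use the same substring-matching states — s0 through s2 holding how much of `xx` has just been matched — but flip the accepting set: everything except the trap s2 accepts.
With 3 states:
        x   y  
>* s0   s1  s0 
 * s1   s2  s0 
   s2   s2  s2 
(> = start, * = accepting)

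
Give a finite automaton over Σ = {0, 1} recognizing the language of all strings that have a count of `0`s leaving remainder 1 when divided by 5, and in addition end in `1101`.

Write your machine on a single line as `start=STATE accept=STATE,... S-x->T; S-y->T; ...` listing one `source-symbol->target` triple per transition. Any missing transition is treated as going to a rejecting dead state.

Handle the two conditions separately and then intersect. The first has 5 states tracking the count of `0`s modulo 5; the second has 5 states tracking how much of the suffix `1101` has currently been matched. A product state is a pair (one from each), accepting exactly when both do. Minimizing collapses redundant product states.
With 9 states:
        0   1  
>  q0   q1  q2 
   q1   q3  q1 
   q2   q1  q4 
   q3   q5  q3 
   q4   q6  q4 
   q5   q7  q5 
   q6   q3  q8 
   q7   q0  q7 
 * q8   q3  q1 
(> = start, * = accepting)

start=q0; accept=q8; q0-0->q1; q0-1->q2; q1-0->q3; q1-1->q1; q2-0->q1; q2-1->q4; q3-0->q5; q3-1->q3; q4-0->q6; q4-1->q4; q5-0->q7; q5-1->q5; q6-0->q3; q6-1->q8; q7-0->q0; q7-1->q7; q8-0->q3; q8-1->q1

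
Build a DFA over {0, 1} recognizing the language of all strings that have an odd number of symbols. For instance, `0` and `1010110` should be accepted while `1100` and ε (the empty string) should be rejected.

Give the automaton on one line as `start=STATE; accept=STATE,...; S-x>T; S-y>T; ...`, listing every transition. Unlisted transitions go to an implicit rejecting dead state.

start=A; accept=B; A-0>B; A-1>B; B-0>A; B-1>A

Count input length modulo 2: every symbol advances one step around the cycle A → B → A. Accept at B.
With 2 states:
       0  1 
>  A   B  B 
 * B   A  A 
(> = start, * = accepting)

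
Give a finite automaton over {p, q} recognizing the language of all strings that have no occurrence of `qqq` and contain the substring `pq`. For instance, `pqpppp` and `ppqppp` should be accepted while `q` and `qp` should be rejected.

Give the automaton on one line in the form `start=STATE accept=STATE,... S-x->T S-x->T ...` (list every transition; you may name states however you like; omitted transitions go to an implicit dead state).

Run two small machines in parallel and take their product. The first has 4 states tracking partial matches of the forbidden pattern `qqq`; the second has 3 states tracking whether and how much of `pq` has been seen. A product state is a pair (one from each), accepting exactly when both do. Minimizing collapses redundant product states.
8 states suffice.
        p   q  
>  S0   S1  S2 
   S1   S1  S3 
   S2   S1  S4 
 * S3   S5  S6 
   S4   S1  S7 
 * S5   S5  S3 
 * S6   S5  S7 
   S7   S7  S7 
(> = start, * = accepting)

start=S0 accept=S3,S5,S6 S0-p->S1 S0-q->S2 S1-p->S1 S1-q->S3 S2-p->S1 S2-q->S4 S3-p->S5 S3-q->S6 S4-p->S1 S4-q->S7 S5-p->S5 S5-q->S3 S6-p->S5 S6-q->S7 S7-p->S7 S7-q->S7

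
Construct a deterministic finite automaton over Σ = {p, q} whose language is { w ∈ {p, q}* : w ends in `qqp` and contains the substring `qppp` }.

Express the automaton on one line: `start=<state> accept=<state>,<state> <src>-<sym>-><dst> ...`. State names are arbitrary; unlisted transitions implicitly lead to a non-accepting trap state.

Run two small machines in parallel and take their product. One (4 states) tracks how much of the suffix `qqp` has currently been matched; the other (5 states) tracks whether and how much of `qppp` has been seen. Each combined state is a pair, one component from each; accept when both components accept.
A 10-state machine:
        p   q  
>  S0   S0  S1 
   S1   S2  S3 
   S2   S4  S1 
   S3   S5  S3 
   S4   S6  S1 
   S5   S4  S1 
   S6   S6  S7 
   S7   S6  S8 
   S8   S9  S8 
 * S9   S6  S7 
(> = start, * = accepting)

start=S0 accept=S9 S0-p->S0 S0-q->S1 S1-p->S2 S1-q->S3 S2-p->S4 S2-q->S1 S3-p->S5 S3-q->S3 S4-p->S6 S4-q->S1 S5-p->S4 S5-q->S1 S6-p->S6 S6-q->S7 S7-p->S6 S7-q->S8 S8-p->S9 S8-q->S8 S9-p->S6 S9-q->S7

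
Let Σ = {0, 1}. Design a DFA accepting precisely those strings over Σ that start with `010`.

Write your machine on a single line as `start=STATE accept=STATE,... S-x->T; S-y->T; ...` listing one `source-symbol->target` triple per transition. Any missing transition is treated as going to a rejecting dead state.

start=s0; accept=s3; s0-0->s1; s0-1->s4; s1-0->s4; s1-1->s2; s2-0->s3; s2-1->s4; s3-0->s3; s3-1->s3; s4-0->s4; s4-1->s4

Walk along `010` while the input agrees: from s0 take `0` to s1, and so on. Any deviation drops to the rejecting sink s4. Once s3 is reached the prefix is confirmed and every continuation is accepted.
A 5-state machine:
        0   1  
>  s0   s1  s4 
   s1   s4  s2 
   s2   s3  s4 
 * s3   s3  s3 
   s4   s4  s4 
(> = start, * = accepting)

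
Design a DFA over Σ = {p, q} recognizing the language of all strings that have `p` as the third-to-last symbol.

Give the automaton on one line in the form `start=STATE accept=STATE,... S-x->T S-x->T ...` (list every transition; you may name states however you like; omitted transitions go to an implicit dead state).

A DFA must remember the last 3 symbols (since which symbol is third-to-last isn't known until the input ends). Use one state per possible window of the last ≤3 symbols; accept from those whose window starts with `p`.
15 states suffice.
          p    q  
>  s0     s1   s2 
   s1     s3   s4 
   s2     s5   s6 
   s3     s7   s8 
   s4     s9  s10 
   s5    s11  s12 
   s6    s13  s14 
 * s7     s7   s8 
 * s8     s9  s10 
 * s9    s11  s12 
 * s10   s13  s14 
   s11    s7   s8 
   s12    s9  s10 
   s13   s11  s12 
   s14   s13  s14 
(> = start, * = accepting)

start=s0 accept=s7,s8,s9,s10 s0-p->s1 s0-q->s2 s1-p->s3 s1-q->s4 s2-p->s5 s2-q->s6 s3-p->s7 s3-q->s8 s4-p->s9 s4-q->s10 s5-p->s11 s5-q->s12 s6-p->s13 s6-q->s14 s7-p->s7 s7-q->s8 s8-p->s9 s8-q->s10 s9-p->s11 s9-q->s12 s10-p->s13 s10-q->s14 s11-p->s7 s11-q->s8 s12-p->s9 s12-q->s10 s13-p->s11 s13-q->s12 s14-p->s13 s14-q->s14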